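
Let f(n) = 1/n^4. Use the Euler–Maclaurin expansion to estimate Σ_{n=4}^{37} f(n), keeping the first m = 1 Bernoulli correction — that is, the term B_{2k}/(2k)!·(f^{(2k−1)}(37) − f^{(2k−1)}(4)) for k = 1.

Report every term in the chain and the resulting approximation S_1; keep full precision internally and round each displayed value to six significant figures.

S_1 ≈ 0.00748066

∫_4^37 1/x^4 dx evaluates to 0.00520175.
Endpoint term: (f(4) + f(37))/2 = (0.00390625 + 5.33572e-07)/2 = 0.00195339.
Running total after boundary: 0.00715514.
k=1: B_{2}/(2)! × [f^{(1)}(37) − f^{(1)}(4)] = 1/12 × (-5.76835e-08 − (-0.00390625)) = 0.000325516.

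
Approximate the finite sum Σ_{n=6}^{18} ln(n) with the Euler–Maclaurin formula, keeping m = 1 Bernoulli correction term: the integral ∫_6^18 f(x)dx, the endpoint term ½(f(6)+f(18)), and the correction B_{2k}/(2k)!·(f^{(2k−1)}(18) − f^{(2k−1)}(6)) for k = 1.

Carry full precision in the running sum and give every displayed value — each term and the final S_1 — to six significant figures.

S_1 ≈ 31.6079

The integral term ∫_6^18 ln(x) dx = 29.2761.
½[f(6) + f(18)] = ½[1.79176 + 2.89037] = 2.34107.
Running total after boundary: 31.6172.
Correction k=1: B_{2}/2! · (f^{(1)}(18) − f^{(1)}(6)) = 1/12 · (0.0555556 − 0.166667) = -0.00925926.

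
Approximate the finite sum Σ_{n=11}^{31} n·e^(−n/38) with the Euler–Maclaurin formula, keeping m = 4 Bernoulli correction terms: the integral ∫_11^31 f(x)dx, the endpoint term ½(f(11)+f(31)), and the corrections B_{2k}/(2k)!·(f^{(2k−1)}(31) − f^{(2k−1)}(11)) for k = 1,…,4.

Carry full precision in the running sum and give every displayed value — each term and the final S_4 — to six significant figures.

The integral term ∫_11^31 x·e^(−x/38) dx = 234.316.
Endpoint term: (f(11) + f(31))/2 = (8.23523 + 13.7110)/2 = 10.9731.
So far: 245.289.
Order-1 term: 1/12 · (0.0814745 − 0.531941) = -0.0375389.
Running total after k=1: 245.251.
Order-2 term: −1/720 · (0.000669013 − 0.00140530) = 1.02262e-06.
Running total after k=2: 245.251.
Order-3 term: 1/30240 · (8.87537e-07 − 1.69129e-06) = -2.65792e-11.
Running total after k=3: 245.251.
Order-4 term: −1/1209600 · (9.08427e-10 − 1.66855e-09) = 6.28406e-16.

S_4 ≈ 245.251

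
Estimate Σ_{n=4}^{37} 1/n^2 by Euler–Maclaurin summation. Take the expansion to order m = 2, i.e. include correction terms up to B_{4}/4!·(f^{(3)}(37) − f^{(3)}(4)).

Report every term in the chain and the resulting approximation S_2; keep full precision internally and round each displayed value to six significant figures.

S_2 ≈ 0.257157

The integral term ∫_4^37 1/x^2 dx = 0.222973.
Boundary: ½(f(4) + f(37)) = ½(0.0625000 + 0.000730460) = 0.0316152.
So far: 0.254588.
Correction k=1: B_{2}/2! · (f^{(1)}(37) − f^{(1)}(4)) = 1/12 · (-3.94843e-05 − (-0.0312500)) = 0.00260088.
Running total after k=1: 0.257189.
Correction k=2: B_{4}/4! · (f^{(3)}(37) − f^{(3)}(4)) = −1/720 · (-3.46101e-07 − (-0.0234375)) = -3.25516e-05.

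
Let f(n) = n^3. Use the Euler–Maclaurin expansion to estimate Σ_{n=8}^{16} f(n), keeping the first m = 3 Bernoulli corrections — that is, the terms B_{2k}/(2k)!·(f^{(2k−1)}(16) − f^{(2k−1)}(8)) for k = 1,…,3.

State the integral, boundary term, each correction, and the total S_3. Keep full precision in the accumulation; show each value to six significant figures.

S_3 ≈ 17712.0

Integral: ∫_8^16 x^3 dx = 15360.0.
Boundary: ½(f(8) + f(16)) = ½(512.000 + 4096.00) = 2304.00.
So far: 17664.0.
Correction k=1: B_{2}/2! · (f^{(1)}(16) − f^{(1)}(8)) = 1/12 · (768.000 − 192.000) = 48.0000.
Running total after k=1: 17712.0.
Correction k=2: B_{4}/4! · (f^{(3)}(16) − f^{(3)}(8)) = −1/720 · (6.00000 − 6.00000) = 0.00000.
Running total after k=2: 17712.0.
Correction k=3: B_{6}/6! · (f^{(5)}(16) − f^{(5)}(8)) = 1/30240 · (0.00000 − 0.00000) = 0.00000.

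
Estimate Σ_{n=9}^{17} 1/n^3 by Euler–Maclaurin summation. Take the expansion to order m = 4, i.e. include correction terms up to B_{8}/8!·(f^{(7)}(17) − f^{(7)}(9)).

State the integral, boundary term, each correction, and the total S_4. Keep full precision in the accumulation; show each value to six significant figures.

∫_9^17 1/x^3 dx evaluates to 0.00444274.
½[f(9) + f(17)] = ½[0.00137174 + 0.000203542] = 0.000787642.
Integral + boundary = 0.00523038.
k=1: B_{2}/(2)! × [f^{(1)}(17) − f^{(1)}(9)] = 1/12 × (-3.59191e-05 − (-0.000457247)) = 3.51107e-05.
Running total after k=1: 0.00526549.
k=2: B_{4}/(4)! × [f^{(3)}(17) − f^{(3)}(9)] = −1/720 × (-2.48575e-06 − (-0.000112901)) = -1.53354e-07.
Running total after k=2: 0.00526533.
k=3: B_{6}/(6)! × [f^{(5)}(17) − f^{(5)}(9)] = 1/30240 × (-3.61251e-07 − (-5.85410e-05)) = 1.92393e-09.
Running total after k=3: 0.00526534.
k=4: B_{8}/(8)! × [f^{(7)}(17) − f^{(7)}(9)] = −1/1209600 × (-9.00003e-08 − (-5.20365e-05)) = -4.29452e-11.

S_4 ≈ 0.00526534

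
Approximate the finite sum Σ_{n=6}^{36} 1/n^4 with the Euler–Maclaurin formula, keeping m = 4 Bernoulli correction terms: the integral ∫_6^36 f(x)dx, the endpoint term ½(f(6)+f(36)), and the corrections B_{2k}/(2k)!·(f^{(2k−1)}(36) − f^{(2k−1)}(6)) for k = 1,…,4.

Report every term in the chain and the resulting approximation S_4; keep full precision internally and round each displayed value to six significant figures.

The integral term ∫_6^36 1/x^4 dx = 0.00153607.
½[f(6) + f(36)] = ½[0.000771605 + 5.95374e-07] = 0.000386100.
Running total after boundary: 0.00192217.
Correction k=1: B_{2}/2! · (f^{(1)}(36) − f^{(1)}(6)) = 1/12 · (-6.61527e-08 − (-0.000514403)) = 4.28614e-05.
After k=1: 0.00196503.
Correction k=2: B_{4}/4! · (f^{(3)}(36) − f^{(3)}(6)) = −1/720 · (-1.53131e-09 − (-0.000428669)) = -5.95372e-07.
After k=2: 0.00196443.
Correction k=3: B_{6}/6! · (f^{(5)}(36) − f^{(5)}(6)) = 1/30240 · (-6.61678e-11 − (-0.000666819)) = 2.20509e-08.
After k=3: 0.00196445.
Correction k=4: B_{8}/8! · (f^{(7)}(36) − f^{(7)}(6)) = −1/1209600 · (-4.59499e-12 − (-0.00166705)) = -1.37818e-09.

S_4 ≈ 0.00196445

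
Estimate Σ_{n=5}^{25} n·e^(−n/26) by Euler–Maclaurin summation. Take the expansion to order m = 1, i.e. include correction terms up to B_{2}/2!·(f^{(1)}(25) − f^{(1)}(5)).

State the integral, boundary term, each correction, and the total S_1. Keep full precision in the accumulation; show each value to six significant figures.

S_1 ≈ 164.844

Integral: ∫_5^25 x·e^(−x/26) dx = 158.057.
½[f(5) + f(25)] = ½[4.12526 + 9.55761] = 6.84144.
So far: 164.899.
Order-1 term: 1/12 · (0.0147040 − 0.666389) = -0.0543071.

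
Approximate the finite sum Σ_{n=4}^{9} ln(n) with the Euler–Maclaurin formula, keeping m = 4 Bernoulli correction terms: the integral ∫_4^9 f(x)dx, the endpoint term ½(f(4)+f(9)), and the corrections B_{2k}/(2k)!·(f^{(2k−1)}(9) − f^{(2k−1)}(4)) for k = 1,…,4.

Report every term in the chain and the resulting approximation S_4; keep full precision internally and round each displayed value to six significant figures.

∫_4^9 ln(x) dx evaluates to 9.22984.
½[f(4) + f(9)] = ½[1.38629 + 2.19722] = 1.79176.
Integral + boundary = 11.0216.
k=1: B_{2}/(2)! × [f^{(1)}(9) − f^{(1)}(4)] = 1/12 × (0.111111 − 0.250000) = -0.0115741.
After k=1: 11.0100.
k=2: B_{4}/(4)! × [f^{(3)}(9) − f^{(3)}(4)] = −1/720 × (0.00274348 − 0.0312500) = 3.95924e-05.
After k=2: 11.0101.
k=3: B_{6}/(6)! × [f^{(5)}(9) − f^{(5)}(4)] = 1/30240 × (0.000406442 − 0.0234375) = -7.61609e-07.
After k=3: 11.0101.
k=4: B_{8}/(8)! × [f^{(7)}(9) − f^{(7)}(4)] = −1/1209600 × (0.000150534 − 0.0439453) = 3.62060e-08.

S_4 ≈ 11.0101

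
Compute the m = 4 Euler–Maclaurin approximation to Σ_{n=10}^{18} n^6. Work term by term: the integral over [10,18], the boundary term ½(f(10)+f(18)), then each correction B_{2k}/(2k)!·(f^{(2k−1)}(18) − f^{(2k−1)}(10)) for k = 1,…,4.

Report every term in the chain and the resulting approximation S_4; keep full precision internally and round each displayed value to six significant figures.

S_4 ≈ 1.04432e+08

Integral: ∫_10^18 x^6 dx = 8.60314e+07.
Endpoint term: (f(10) + f(18))/2 = (1.00000e+06 + 3.40122e+07)/2 = 1.75061e+07.
Running total after boundary: 1.03538e+08.
k=1: B_{2}/(2)! × [f^{(1)}(18) − f^{(1)}(10)] = 1/12 × (1.13374e+07 − 600000) = 894784.
Partial sum through k=1: 1.04432e+08.
k=2: B_{4}/(4)! × [f^{(3)}(18) − f^{(3)}(10)] = −1/720 × (699840 − 120000) = -805.333.
Partial sum through k=2: 1.04432e+08.
k=3: B_{6}/(6)! × [f^{(5)}(18) − f^{(5)}(10)] = 1/30240 × (12960.0 − 7200.00) = 0.190476.
Partial sum through k=3: 1.04432e+08.
k=4: B_{8}/(8)! × [f^{(7)}(18) − f^{(7)}(10)] = −1/1209600 × (0.00000 − 0.00000) = 0.00000.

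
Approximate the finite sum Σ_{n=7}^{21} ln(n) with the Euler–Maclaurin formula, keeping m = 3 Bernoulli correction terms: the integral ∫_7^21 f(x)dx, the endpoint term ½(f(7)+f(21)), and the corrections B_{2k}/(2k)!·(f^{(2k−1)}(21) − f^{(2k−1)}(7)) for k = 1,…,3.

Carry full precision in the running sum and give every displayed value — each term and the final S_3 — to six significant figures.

∫_7^21 ln(x) dx evaluates to 36.3136.
½[f(7) + f(21)] = ½[1.94591 + 3.04452] = 2.49522.
Running total after boundary: 38.8088.
k=1: B_{2}/(2)! × [f^{(1)}(21) − f^{(1)}(7)] = 1/12 × (0.0476190 − 0.142857) = -0.00793651.
Partial sum through k=1: 38.8009.
k=2: B_{4}/(4)! × [f^{(3)}(21) − f^{(3)}(7)] = −1/720 × (0.000215959 − 0.00583090) = 7.79853e-06.
Partial sum through k=2: 38.8009.
k=3: B_{6}/(6)! × [f^{(5)}(21) − f^{(5)}(7)] = 1/30240 × (5.87645e-06 − 0.00142798) = -4.70271e-08.

S_3 ≈ 38.8009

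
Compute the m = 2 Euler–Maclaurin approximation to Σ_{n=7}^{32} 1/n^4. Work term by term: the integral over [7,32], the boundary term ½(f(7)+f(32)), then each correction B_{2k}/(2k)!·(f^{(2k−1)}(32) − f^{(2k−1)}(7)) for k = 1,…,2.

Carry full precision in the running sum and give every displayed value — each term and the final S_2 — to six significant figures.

∫_7^32 1/x^4 dx evaluates to 0.000961645.
½[f(7) + f(32)] = ½[0.000416493 + 9.53674e-07] = 0.000208723.
Integral + boundary = 0.00117037.
Order-1 term: 1/12 · (-1.19209e-07 − (-0.000237996)) = 1.98231e-05.
Running total after k=1: 0.00119019.
Order-2 term: −1/720 · (-3.49246e-09 − (-0.000145712)) = -2.02373e-07.

S_2 ≈ 0.00118999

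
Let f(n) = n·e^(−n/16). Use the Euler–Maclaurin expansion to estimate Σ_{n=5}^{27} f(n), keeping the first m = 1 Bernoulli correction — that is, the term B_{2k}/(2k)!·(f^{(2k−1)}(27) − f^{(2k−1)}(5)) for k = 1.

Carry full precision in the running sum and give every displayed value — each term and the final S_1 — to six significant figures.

S_1 ≈ 122.829

∫_5^27 x·e^(−x/16) dx evaluates to 118.556.
½[f(5) + f(27)] = ½[3.65808 + 4.99450] = 4.32629.
Integral + boundary = 122.882.
Correction k=1: B_{2}/2! · (f^{(1)}(27) − f^{(1)}(5)) = 1/12 · (-0.127175 − 0.502986) = -0.0525134.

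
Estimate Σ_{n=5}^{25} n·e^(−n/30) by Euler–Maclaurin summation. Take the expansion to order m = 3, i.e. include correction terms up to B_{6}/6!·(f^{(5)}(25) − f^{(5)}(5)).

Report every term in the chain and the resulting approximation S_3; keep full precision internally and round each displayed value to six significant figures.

S_3 ≈ 179.215

Integral: ∫_5^25 x·e^(−x/30) dx = 171.719.
Boundary: ½(f(5) + f(25)) = ½(4.23241 + 10.8650) = 7.54868.
Integral + boundary = 179.267.
Order-1 term: 1/12 · (0.0724330 − 0.705401) = -0.0527474.
Partial sum through k=1: 179.215.
Order-2 term: −1/720 · (0.00104625 − 0.00266485) = 2.24805e-06.
Partial sum through k=2: 179.215.
Order-3 term: 1/30240 · (2.23559e-06 − 5.05102e-06) = -9.31030e-11.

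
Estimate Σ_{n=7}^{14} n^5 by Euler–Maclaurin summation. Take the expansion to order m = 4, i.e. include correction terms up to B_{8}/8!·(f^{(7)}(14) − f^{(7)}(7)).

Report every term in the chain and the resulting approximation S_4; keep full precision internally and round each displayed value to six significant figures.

The integral term ∫_7^14 x^5 dx = 1.23531e+06.
Boundary: ½(f(7) + f(14)) = ½(16807.0 + 537824) = 277316.
So far: 1.51263e+06.
Correction k=1: B_{2}/2! · (f^{(1)}(14) − f^{(1)}(7)) = 1/12 · (192080 − 12005.0) = 15006.2.
Partial sum through k=1: 1.52764e+06.
Correction k=2: B_{4}/4! · (f^{(3)}(14) − f^{(3)}(7)) = −1/720 · (11760.0 − 2940.00) = -12.2500.
Partial sum through k=2: 1.52762e+06.
Correction k=3: B_{6}/6! · (f^{(5)}(14) − f^{(5)}(7)) = 1/30240 · (120.000 − 120.000) = 0.00000.
Partial sum through k=3: 1.52762e+06.
Correction k=4: B_{8}/8! · (f^{(7)}(14) − f^{(7)}(7)) = −1/1209600 · (0.00000 − 0.00000) = 0.00000.

S_4 ≈ 1.52762e+06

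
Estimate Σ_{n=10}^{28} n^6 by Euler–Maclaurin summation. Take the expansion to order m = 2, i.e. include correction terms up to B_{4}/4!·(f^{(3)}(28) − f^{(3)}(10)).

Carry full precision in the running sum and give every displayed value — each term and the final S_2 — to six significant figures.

The integral term ∫_10^28 x^6 dx = 1.92613e+09.
Endpoint term: (f(10) + f(28))/2 = (1.00000e+06 + 4.81890e+08)/2 = 2.41445e+08.
Integral + boundary = 2.16758e+09.
Order-1 term: 1/12 · (1.03262e+08 − 600000) = 8.55518e+06.
Partial sum through k=1: 2.17613e+09.
Order-2 term: −1/720 · (2.63424e+06 − 120000) = -3492.00.

S_2 ≈ 2.17613e+09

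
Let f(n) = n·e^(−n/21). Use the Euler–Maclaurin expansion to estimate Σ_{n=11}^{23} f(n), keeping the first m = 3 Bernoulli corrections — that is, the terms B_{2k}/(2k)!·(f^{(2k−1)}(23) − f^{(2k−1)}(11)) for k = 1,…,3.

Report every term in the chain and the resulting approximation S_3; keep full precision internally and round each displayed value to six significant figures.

S_3 ≈ 96.0353

∫_11^23 x·e^(−x/21) dx evaluates to 88.9577.
½[f(11) + f(23)] = ½[6.51486 + 7.69258] = 7.10372.
Integral + boundary = 96.0614.
k=1: B_{2}/(2)! × [f^{(1)}(23) − f^{(1)}(11)] = 1/12 × (-0.0318533 − 0.282029) = -0.0261568.
Running total after k=1: 96.0353.
k=2: B_{4}/(4)! × [f^{(3)}(23) − f^{(3)}(11)] = −1/720 × (0.00144460 − 0.00332551) = 2.61238e-06.
Running total after k=2: 96.0353.
k=3: B_{6}/(6)! × [f^{(5)}(23) − f^{(5)}(11)] = 1/30240 × (6.71524e-06 − 1.36315e-05) = -2.28712e-10.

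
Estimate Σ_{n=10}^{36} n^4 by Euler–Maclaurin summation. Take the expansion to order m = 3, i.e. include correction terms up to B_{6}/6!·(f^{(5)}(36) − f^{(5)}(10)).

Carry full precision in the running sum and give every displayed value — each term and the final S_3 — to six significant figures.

S_3 ≈ 1.29333e+07

The integral term ∫_10^36 x^4 dx = 1.20732e+07.
Boundary: ½(f(10) + f(36)) = ½(10000.0 + 1.67962e+06) = 844808.
Integral + boundary = 1.29180e+07.
Order-1 term: 1/12 · (186624 − 4000.00) = 15218.7.
Running total after k=1: 1.29333e+07.
Order-2 term: −1/720 · (864.000 − 240.000) = -0.866667.
Running total after k=2: 1.29333e+07.
Order-3 term: 1/30240 · (0.00000 − 0.00000) = 0.00000.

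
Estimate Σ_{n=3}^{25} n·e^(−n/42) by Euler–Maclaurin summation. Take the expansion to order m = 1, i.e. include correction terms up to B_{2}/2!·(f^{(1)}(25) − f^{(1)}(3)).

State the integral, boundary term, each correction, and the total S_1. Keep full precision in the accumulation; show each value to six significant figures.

∫_3^25 x·e^(−x/42) dx evaluates to 207.981.
½[f(3) + f(25)] = ½[2.79319 + 13.7858] = 8.28948.
Running total after boundary: 216.271.
k=1: B_{2}/(2)! × [f^{(1)}(25) − f^{(1)}(3)] = 1/12 × (0.223198 − 0.864558) = -0.0534467.

S_1 ≈ 216.217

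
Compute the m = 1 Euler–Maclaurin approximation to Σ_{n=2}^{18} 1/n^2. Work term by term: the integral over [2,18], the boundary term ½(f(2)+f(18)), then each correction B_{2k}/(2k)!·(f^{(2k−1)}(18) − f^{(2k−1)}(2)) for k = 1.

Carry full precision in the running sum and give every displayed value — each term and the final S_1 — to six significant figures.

S_1 ≈ 0.591792

Integral: ∫_2^18 1/x^2 dx = 0.444444.
Boundary: ½(f(2) + f(18)) = ½(0.250000 + 0.00308642) = 0.126543.
So far: 0.570988.
Order-1 term: 1/12 · (-0.000342936 − (-0.250000)) = 0.0208048.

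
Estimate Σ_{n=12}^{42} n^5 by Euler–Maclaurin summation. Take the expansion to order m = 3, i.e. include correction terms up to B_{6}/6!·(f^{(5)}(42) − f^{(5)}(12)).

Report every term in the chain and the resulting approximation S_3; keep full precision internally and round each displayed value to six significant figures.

S_3 ≈ 9.81099e+08

∫_12^42 x^5 dx evaluates to 9.14341e+08.
½[f(12) + f(42)] = ½[248832 + 1.30691e+08] = 6.54700e+07.
Running total after boundary: 9.79811e+08.
Order-1 term: 1/12 · (1.55585e+07 − 103680) = 1.28790e+06.
Partial sum through k=1: 9.81099e+08.
Order-2 term: −1/720 · (105840 − 8640.00) = -135.000.
Partial sum through k=2: 9.81099e+08.
Order-3 term: 1/30240 · (120.000 − 120.000) = 0.00000.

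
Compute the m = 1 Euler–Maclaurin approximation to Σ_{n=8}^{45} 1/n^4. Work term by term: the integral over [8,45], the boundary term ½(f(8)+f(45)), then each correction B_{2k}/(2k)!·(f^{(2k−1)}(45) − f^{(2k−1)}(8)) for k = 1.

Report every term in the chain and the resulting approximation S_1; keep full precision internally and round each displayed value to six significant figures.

Integral: ∫_8^45 1/x^4 dx = 0.000647384.
Boundary: ½(f(8) + f(45)) = ½(0.000244141 + 2.43865e-07) = 0.000122192.
Running total after boundary: 0.000769576.
Correction k=1: B_{2}/2! · (f^{(1)}(45) − f^{(1)}(8)) = 1/12 · (-2.16769e-08 − (-0.000122070)) = 1.01707e-05.

S_1 ≈ 0.000779747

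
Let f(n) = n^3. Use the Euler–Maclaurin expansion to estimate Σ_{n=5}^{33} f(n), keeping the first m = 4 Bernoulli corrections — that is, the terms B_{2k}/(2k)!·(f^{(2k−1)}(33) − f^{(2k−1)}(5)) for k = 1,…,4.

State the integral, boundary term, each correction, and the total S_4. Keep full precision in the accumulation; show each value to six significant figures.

S_4 ≈ 314621

The integral term ∫_5^33 x^3 dx = 296324.
Endpoint term: (f(5) + f(33))/2 = (125.000 + 35937.0)/2 = 18031.0.
So far: 314355.
Correction k=1: B_{2}/2! · (f^{(1)}(33) − f^{(1)}(5)) = 1/12 · (3267.00 − 75.0000) = 266.000.
After k=1: 314621.
Correction k=2: B_{4}/4! · (f^{(3)}(33) − f^{(3)}(5)) = −1/720 · (6.00000 − 6.00000) = 0.00000.
After k=2: 314621.
Correction k=3: B_{6}/6! · (f^{(5)}(33) − f^{(5)}(5)) = 1/30240 · (0.00000 − 0.00000) = 0.00000.
After k=3: 314621.
Correction k=4: B_{8}/8! · (f^{(7)}(33) − f^{(7)}(5)) = −1/1209600 · (0.00000 − 0.00000) = 0.00000.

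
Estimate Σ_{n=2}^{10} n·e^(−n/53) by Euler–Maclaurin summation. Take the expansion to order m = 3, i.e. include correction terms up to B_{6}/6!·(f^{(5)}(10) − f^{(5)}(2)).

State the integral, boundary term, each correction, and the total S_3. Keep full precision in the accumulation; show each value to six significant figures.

S_3 ≈ 47.2658

Integral: ∫_2^10 x·e^(−x/53) dx = 42.1838.
Endpoint term: (f(2) + f(10))/2 = (1.92593 + 8.28052)/2 = 5.10323.
Integral + boundary = 47.2870.
Order-1 term: 1/12 · (0.671816 − 0.926629) = -0.0212344.
Running total after k=1: 47.2658.
Order-2 term: −1/720 · (0.000828736 − 0.00101551) = 2.59406e-07.
Running total after k=2: 47.2658.
Order-3 term: 1/30240 · (5.04915e-07 − 6.05603e-07) = -3.32962e-12.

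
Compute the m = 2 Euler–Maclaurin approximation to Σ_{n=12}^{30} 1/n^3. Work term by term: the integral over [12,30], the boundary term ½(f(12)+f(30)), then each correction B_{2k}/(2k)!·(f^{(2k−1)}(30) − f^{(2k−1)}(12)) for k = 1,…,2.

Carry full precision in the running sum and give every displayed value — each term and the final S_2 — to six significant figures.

S_2 ≈ 0.00323626

Integral: ∫_12^30 1/x^3 dx = 0.00291667.
Endpoint term: (f(12) + f(30))/2 = (0.000578704 + 3.70370e-05)/2 = 0.000307870.
Integral + boundary = 0.00322454.
Order-1 term: 1/12 · (-3.70370e-06 − (-0.000144676)) = 1.17477e-05.
Running total after k=1: 0.00323628.
Order-2 term: −1/720 · (-8.23045e-08 − (-2.00939e-05)) = -2.77939e-08.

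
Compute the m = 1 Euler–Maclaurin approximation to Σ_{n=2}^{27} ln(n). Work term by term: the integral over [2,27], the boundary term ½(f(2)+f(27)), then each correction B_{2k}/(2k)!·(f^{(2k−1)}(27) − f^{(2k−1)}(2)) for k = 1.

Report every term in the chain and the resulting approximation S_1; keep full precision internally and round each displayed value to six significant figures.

∫_2^27 ln(x) dx evaluates to 62.6013.
½[f(2) + f(27)] = ½[0.693147 + 3.29584] = 1.99449.
Running total after boundary: 64.5958.
k=1: B_{2}/(2)! × [f^{(1)}(27) − f^{(1)}(2)] = 1/12 × (0.0370370 − 0.500000) = -0.0385802.

S_1 ≈ 64.5572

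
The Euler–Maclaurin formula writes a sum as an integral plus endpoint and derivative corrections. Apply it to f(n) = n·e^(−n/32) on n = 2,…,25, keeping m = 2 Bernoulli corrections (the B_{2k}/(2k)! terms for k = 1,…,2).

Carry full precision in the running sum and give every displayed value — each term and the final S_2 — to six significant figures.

Integral: ∫_2^25 x·e^(−x/32) dx = 186.993.
½[f(2) + f(25)] = ½[1.87883 + 11.4458] = 6.66233.
Running total after boundary: 193.656.
Order-1 term: 1/12 · (0.100151 − 0.880700) = -0.0650457.
Partial sum through k=1: 193.591.
Order-2 term: −1/720 · (0.000992010 − 0.00269485) = 2.36506e-06.

S_2 ≈ 193.591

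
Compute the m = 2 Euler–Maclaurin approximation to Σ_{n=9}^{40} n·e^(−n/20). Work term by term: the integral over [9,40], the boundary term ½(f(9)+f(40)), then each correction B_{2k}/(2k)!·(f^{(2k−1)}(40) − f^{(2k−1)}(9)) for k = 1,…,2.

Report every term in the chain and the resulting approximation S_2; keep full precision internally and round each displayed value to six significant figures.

S_2 ≈ 212.958

Integral: ∫_9^40 x·e^(−x/20) dx = 207.422.
Boundary: ½(f(9) + f(40)) = ½(5.73865 + 5.41341) = 5.57603.
So far: 212.998.
Correction k=1: B_{2}/2! · (f^{(1)}(40) − f^{(1)}(9)) = 1/12 · (-0.135335 − 0.350695) = -0.0405026.
Running total after k=1: 212.958.
Correction k=2: B_{4}/4! · (f^{(3)}(40) − f^{(3)}(9)) = −1/720 · (0.000338338 − 0.00406488) = 5.17575e-06.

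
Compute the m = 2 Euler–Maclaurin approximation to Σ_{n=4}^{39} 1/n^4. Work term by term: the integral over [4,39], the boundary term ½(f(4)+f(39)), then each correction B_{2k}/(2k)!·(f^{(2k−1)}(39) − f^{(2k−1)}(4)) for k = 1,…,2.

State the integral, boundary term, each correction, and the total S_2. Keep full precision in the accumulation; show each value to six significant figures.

S_2 ≈ 0.00747140

∫_4^39 1/x^4 dx evaluates to 0.00520271.
Endpoint term: (f(4) + f(39))/2 = (0.00390625 + 4.32257e-07)/2 = 0.00195334.
Running total after boundary: 0.00715606.
Order-1 term: 1/12 · (-4.43340e-08 − (-0.00390625)) = 0.000325517.
Running total after k=1: 0.00748157.
Order-2 term: −1/720 · (-8.74438e-10 − (-0.00732422)) = -1.01725e-05.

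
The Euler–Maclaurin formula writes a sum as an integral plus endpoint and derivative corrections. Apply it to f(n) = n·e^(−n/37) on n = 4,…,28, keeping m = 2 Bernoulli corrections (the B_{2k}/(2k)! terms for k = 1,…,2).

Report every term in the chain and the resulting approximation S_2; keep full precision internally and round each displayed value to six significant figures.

Integral: ∫_4^28 x·e^(−x/37) dx = 233.162.
½[f(4) + f(28)] = ½[3.59012 + 13.1372] = 8.36366.
Running total after boundary: 241.526.
k=1: B_{2}/(2)! × [f^{(1)}(28) − f^{(1)}(4)] = 1/12 × (0.114126 − 0.800500) = -0.0571978.
Partial sum through k=1: 241.469.
k=2: B_{4}/(4)! × [f^{(3)}(28) − f^{(3)}(4)] = −1/720 × (0.000768808 − 0.00189595) = 1.56548e-06.

S_2 ≈ 241.469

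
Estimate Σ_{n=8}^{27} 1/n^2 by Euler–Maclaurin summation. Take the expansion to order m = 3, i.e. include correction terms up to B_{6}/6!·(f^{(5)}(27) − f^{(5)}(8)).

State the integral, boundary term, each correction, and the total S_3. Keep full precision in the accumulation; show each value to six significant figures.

Integral: ∫_8^27 1/x^2 dx = 0.0879630.
½[f(8) + f(27)] = ½[0.0156250 + 0.00137174] = 0.00849837.
Running total after boundary: 0.0964613.
Correction k=1: B_{2}/2! · (f^{(1)}(27) − f^{(1)}(8)) = 1/12 · (-0.000101611 − (-0.00390625)) = 0.000317053.
After k=1: 0.0967784.
Correction k=2: B_{4}/4! · (f^{(3)}(27) − f^{(3)}(8)) = −1/720 · (-1.67260e-06 − (-0.000732422)) = -1.01493e-06.
After k=2: 0.0967774.
Correction k=3: B_{6}/6! · (f^{(5)}(27) − f^{(5)}(8)) = 1/30240 · (-6.88313e-08 − (-0.000343323)) = 1.13510e-08.

S_3 ≈ 0.0967774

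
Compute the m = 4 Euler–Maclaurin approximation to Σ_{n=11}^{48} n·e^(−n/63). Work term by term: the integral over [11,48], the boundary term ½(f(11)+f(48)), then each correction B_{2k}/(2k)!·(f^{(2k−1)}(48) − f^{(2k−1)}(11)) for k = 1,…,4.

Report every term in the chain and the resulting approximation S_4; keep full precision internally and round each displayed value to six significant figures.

S_4 ≈ 666.707

The integral term ∫_11^48 x·e^(−x/63) dx = 650.934.
Endpoint term: (f(11) + f(48))/2 = (9.23769 + 22.4053)/2 = 15.8215.
Running total after boundary: 666.755.
k=1: B_{2}/(2)! × [f^{(1)}(48) − f^{(1)}(11)] = 1/12 × (0.111137 − 0.693160) = -0.0485019.
After k=1: 666.707.
k=2: B_{4}/(4)! × [f^{(3)}(48) − f^{(3)}(11)] = −1/720 × (0.000263212 − 0.000597818) = 4.64730e-07.
After k=2: 666.707.
k=3: B_{6}/(6)! × [f^{(5)}(48) − f^{(5)}(11)] = 1/30240 × (1.25579e-07 − 2.57242e-07) = -4.35393e-12.
After k=3: 666.707.
k=4: B_{8}/(8)! × [f^{(7)}(48) − f^{(7)}(11)] = −1/1209600 × (4.65712e-11 − 9.16759e-11) = 3.72890e-17.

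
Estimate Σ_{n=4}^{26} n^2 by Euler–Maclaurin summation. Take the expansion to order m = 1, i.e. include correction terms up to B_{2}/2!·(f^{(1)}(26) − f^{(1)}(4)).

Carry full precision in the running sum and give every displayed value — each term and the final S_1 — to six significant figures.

Integral: ∫_4^26 x^2 dx = 5837.33.
Endpoint term: (f(4) + f(26))/2 = (16.0000 + 676.000)/2 = 346.000.
Integral + boundary = 6183.33.
Order-1 term: 1/12 · (52.0000 − 8.00000) = 3.66667.

S_1 ≈ 6187.00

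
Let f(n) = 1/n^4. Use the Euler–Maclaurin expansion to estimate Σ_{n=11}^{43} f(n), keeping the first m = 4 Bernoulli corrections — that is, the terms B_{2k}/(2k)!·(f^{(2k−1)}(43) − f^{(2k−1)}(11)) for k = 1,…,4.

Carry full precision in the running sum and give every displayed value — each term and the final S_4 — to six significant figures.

S_4 ≈ 0.000282602

The integral term ∫_11^43 1/x^4 dx = 0.000246246.
Endpoint term: (f(11) + f(43))/2 = (6.83013e-05 + 2.92500e-07)/2 = 3.42969e-05.
Integral + boundary = 0.000280543.
Correction k=1: B_{2}/2! · (f^{(1)}(43) − f^{(1)}(11)) = 1/12 · (-2.72093e-08 − (-2.48369e-05)) = 2.06747e-06.
After k=1: 0.000282610.
Correction k=2: B_{4}/4! · (f^{(3)}(43) − f^{(3)}(11)) = −1/720 · (-4.41471e-10 − (-6.15790e-06)) = -8.55202e-09.
After k=2: 0.000282602.
Correction k=3: B_{6}/6! · (f^{(5)}(43) − f^{(5)}(11)) = 1/30240 · (-1.33707e-11 − (-2.84994e-06)) = 9.42435e-11.
After k=3: 0.000282602.
Correction k=4: B_{8}/8! · (f^{(7)}(43) − f^{(7)}(11)) = −1/1209600 · (-6.50817e-13 − (-2.11979e-06)) = -1.75247e-12.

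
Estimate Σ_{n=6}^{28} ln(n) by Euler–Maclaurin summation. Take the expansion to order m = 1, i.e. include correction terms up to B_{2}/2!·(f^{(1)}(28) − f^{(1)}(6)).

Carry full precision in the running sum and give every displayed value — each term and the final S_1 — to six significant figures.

S_1 ≈ 63.1022

The integral term ∫_6^28 ln(x) dx = 60.5512.
Boundary: ½(f(6) + f(28)) = ½(1.79176 + 3.33220) = 2.56198.
Running total after boundary: 63.1132.
Correction k=1: B_{2}/2! · (f^{(1)}(28) − f^{(1)}(6)) = 1/12 · (0.0357143 − 0.166667) = -0.0109127.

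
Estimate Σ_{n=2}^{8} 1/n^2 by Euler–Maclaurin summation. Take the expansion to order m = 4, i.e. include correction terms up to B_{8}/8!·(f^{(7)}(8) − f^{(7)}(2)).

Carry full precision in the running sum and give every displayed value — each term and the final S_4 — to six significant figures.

Integral: ∫_2^8 1/x^2 dx = 0.375000.
½[f(2) + f(8)] = ½[0.250000 + 0.0156250] = 0.132812.
Running total after boundary: 0.507812.
Order-1 term: 1/12 · (-0.00390625 − (-0.250000)) = 0.0205078.
Running total after k=1: 0.528320.
Order-2 term: −1/720 · (-0.000732422 − (-0.750000)) = -0.00104065.
Running total after k=2: 0.527280.
Order-3 term: 1/30240 · (-0.000343323 − (-5.62500)) = 0.000186001.
Running total after k=3: 0.527466.
Order-4 term: −1/1209600 · (-0.000300407 − (-78.7500)) = -6.51039e-05.

S_4 ≈ 0.527401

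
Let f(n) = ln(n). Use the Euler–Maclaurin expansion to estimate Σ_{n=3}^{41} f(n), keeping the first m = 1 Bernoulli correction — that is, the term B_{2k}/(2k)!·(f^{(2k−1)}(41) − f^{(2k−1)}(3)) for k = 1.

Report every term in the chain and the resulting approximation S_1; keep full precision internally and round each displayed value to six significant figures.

S_1 ≈ 113.341

Integral: ∫_3^41 ln(x) dx = 110.961.
Boundary: ½(f(3) + f(41)) = ½(1.09861 + 3.71357) = 2.40609.
So far: 113.367.
k=1: B_{2}/(2)! × [f^{(1)}(41) − f^{(1)}(3)] = 1/12 × (0.0243902 − 0.333333) = -0.0257453.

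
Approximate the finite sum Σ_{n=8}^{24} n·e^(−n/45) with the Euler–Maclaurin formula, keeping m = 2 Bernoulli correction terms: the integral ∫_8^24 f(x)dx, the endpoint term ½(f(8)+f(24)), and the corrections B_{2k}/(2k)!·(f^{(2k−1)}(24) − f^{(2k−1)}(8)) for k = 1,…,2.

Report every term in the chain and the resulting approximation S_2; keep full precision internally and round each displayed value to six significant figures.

S_2 ≈ 185.369

The integral term ∫_8^24 x·e^(−x/45) dx = 175.015.
½[f(8) + f(24)] = ½[6.69703 + 14.0795] = 10.3883.
Running total after boundary: 185.403.
Correction k=1: B_{2}/2! · (f^{(1)}(24) − f^{(1)}(8)) = 1/12 · (0.273768 − 0.688306) = -0.0345448.
Partial sum through k=1: 185.369.
Correction k=2: B_{4}/4! · (f^{(3)}(24) − f^{(3)}(8)) = −1/720 · (0.000714598 − 0.00116670) = 6.27916e-07.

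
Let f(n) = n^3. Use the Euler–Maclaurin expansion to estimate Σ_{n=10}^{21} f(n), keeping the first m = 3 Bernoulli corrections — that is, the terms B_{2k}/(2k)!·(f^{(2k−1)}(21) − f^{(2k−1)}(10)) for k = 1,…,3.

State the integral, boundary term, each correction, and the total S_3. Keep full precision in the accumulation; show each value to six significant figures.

S_3 ≈ 51336.0

The integral term ∫_10^21 x^3 dx = 46120.2.
Endpoint term: (f(10) + f(21))/2 = (1000.00 + 9261.00)/2 = 5130.50.
Running total after boundary: 51250.8.
Order-1 term: 1/12 · (1323.00 − 300.000) = 85.2500.
Running total after k=1: 51336.0.
Order-2 term: −1/720 · (6.00000 − 6.00000) = 0.00000.
Running total after k=2: 51336.0.
Order-3 term: 1/30240 · (0.00000 − 0.00000) = 0.00000.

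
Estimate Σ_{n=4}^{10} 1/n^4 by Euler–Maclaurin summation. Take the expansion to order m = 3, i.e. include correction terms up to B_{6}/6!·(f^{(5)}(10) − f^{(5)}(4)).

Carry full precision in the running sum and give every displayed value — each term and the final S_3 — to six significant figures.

S_3 ≈ 0.00719100

Integral: ∫_4^10 1/x^4 dx = 0.00487500.
Endpoint term: (f(4) + f(10))/2 = (0.00390625 + 0.000100000)/2 = 0.00200313.
Running total after boundary: 0.00687813.
Correction k=1: B_{2}/2! · (f^{(1)}(10) − f^{(1)}(4)) = 1/12 · (-4.00000e-05 − (-0.00390625)) = 0.000322187.
Partial sum through k=1: 0.00720031.
Correction k=2: B_{4}/4! · (f^{(3)}(10) − f^{(3)}(4)) = −1/720 · (-1.20000e-05 − (-0.00732422)) = -1.01559e-05.
Partial sum through k=2: 0.00719016.
Correction k=3: B_{6}/6! · (f^{(5)}(10) − f^{(5)}(4)) = 1/30240 · (-6.72000e-06 − (-0.0256348)) = 8.47488e-07.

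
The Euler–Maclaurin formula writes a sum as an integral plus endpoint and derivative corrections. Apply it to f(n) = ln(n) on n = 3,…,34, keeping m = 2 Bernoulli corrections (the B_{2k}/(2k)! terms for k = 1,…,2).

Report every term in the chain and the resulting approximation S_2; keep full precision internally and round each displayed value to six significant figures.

S_2 ≈ 87.8877

∫_3^34 ln(x) dx evaluates to 85.6004.
Endpoint term: (f(3) + f(34))/2 = (1.09861 + 3.52636)/2 = 2.31249.
Running total after boundary: 87.9129.
Correction k=1: B_{2}/2! · (f^{(1)}(34) − f^{(1)}(3)) = 1/12 · (0.0294118 − 0.333333) = -0.0253268.
Running total after k=1: 87.8876.
Correction k=2: B_{4}/4! · (f^{(3)}(34) − f^{(3)}(3)) = −1/720 · (5.08854e-05 − 0.0740741) = 0.000102810.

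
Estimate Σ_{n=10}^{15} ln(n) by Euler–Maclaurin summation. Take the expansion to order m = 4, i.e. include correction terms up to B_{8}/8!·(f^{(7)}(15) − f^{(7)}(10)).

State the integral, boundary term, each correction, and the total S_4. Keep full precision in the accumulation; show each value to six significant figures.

The integral term ∫_10^15 ln(x) dx = 12.5949.
½[f(10) + f(15)] = ½[2.30259 + 2.70805] = 2.50532.
Integral + boundary = 15.1002.
k=1: B_{2}/(2)! × [f^{(1)}(15) − f^{(1)}(10)] = 1/12 × (0.0666667 − 0.100000) = -0.00277778.
Running total after k=1: 15.0974.
k=2: B_{4}/(4)! × [f^{(3)}(15) − f^{(3)}(10)] = −1/720 × (0.000592593 − 0.00200000) = 1.95473e-06.
Running total after k=2: 15.0974.
k=3: B_{6}/(6)! × [f^{(5)}(15) − f^{(5)}(10)] = 1/30240 × (3.16049e-05 − 0.000240000) = -6.89137e-09.
Running total after k=3: 15.0974.
k=4: B_{8}/(8)! × [f^{(7)}(15) − f^{(7)}(10)] = −1/1209600 × (4.21399e-06 − 7.20000e-05) = 5.60400e-11.

S_4 ≈ 15.0974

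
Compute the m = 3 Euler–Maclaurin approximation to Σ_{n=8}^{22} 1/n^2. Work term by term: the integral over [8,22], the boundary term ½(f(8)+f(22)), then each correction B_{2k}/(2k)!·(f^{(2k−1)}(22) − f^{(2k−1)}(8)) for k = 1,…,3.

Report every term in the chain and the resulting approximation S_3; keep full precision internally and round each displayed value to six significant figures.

S_3 ≈ 0.0886999

The integral term ∫_8^22 1/x^2 dx = 0.0795455.
Endpoint term: (f(8) + f(22))/2 = (0.0156250 + 0.00206612)/2 = 0.00884556.
Integral + boundary = 0.0883910.
k=1: B_{2}/(2)! × [f^{(1)}(22) − f^{(1)}(8)] = 1/12 × (-0.000187829 − (-0.00390625)) = 0.000309868.
Partial sum through k=1: 0.0887009.
k=2: B_{4}/(4)! × [f^{(3)}(22) − f^{(3)}(8)] = −1/720 × (-4.65691e-06 − (-0.000732422)) = -1.01078e-06.
Partial sum through k=2: 0.0886999.
k=3: B_{6}/(6)! × [f^{(5)}(22) − f^{(5)}(8)] = 1/30240 × (-2.88651e-07 − (-0.000343323)) = 1.13437e-08.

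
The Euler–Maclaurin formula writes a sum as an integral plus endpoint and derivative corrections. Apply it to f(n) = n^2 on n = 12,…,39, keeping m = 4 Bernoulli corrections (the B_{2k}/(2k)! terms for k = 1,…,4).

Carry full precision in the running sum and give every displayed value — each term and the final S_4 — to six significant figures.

S_4 ≈ 20034.0

Integral: ∫_12^39 x^2 dx = 19197.0.
Endpoint term: (f(12) + f(39))/2 = (144.000 + 1521.00)/2 = 832.500.
So far: 20029.5.
k=1: B_{2}/(2)! × [f^{(1)}(39) − f^{(1)}(12)] = 1/12 × (78.0000 − 24.0000) = 4.50000.
Partial sum through k=1: 20034.0.
k=2: B_{4}/(4)! × [f^{(3)}(39) − f^{(3)}(12)] = −1/720 × (0.00000 − 0.00000) = 0.00000.
Partial sum through k=2: 20034.0.
k=3: B_{6}/(6)! × [f^{(5)}(39) − f^{(5)}(12)] = 1/30240 × (0.00000 − 0.00000) = 0.00000.
Partial sum through k=3: 20034.0.
k=4: B_{8}/(8)! × [f^{(7)}(39) − f^{(7)}(12)] = −1/1209600 × (0.00000 − 0.00000) = 0.00000.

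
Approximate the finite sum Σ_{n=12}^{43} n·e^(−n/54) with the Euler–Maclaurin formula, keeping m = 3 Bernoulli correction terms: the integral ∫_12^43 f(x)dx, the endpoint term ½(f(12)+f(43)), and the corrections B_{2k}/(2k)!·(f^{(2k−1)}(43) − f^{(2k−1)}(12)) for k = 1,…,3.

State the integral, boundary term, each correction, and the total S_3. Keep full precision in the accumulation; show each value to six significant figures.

S_3 ≈ 505.966

∫_12^43 x·e^(−x/54) dx evaluates to 491.510.
½[f(12) + f(43)] = ½[9.60885 + 19.3928] = 14.5008.
So far: 506.011.
k=1: B_{2}/(2)! × [f^{(1)}(43) − f^{(1)}(12)] = 1/12 × (0.0918696 − 0.622796) = -0.0442438.
After k=1: 505.966.
k=2: B_{4}/(4)! × [f^{(3)}(43) − f^{(3)}(12)] = −1/720 × (0.000340831 − 0.000762781) = 5.86043e-07.
After k=2: 505.966.
k=3: B_{6}/(6)! × [f^{(5)}(43) − f^{(5)}(12)] = 1/30240 × (2.22962e-07 − 4.49926e-07) = -7.50544e-12.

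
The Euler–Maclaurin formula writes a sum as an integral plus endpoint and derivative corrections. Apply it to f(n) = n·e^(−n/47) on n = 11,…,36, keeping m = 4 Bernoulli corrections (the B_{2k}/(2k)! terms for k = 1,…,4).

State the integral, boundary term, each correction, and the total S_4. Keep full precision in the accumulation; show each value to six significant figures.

S_4 ≈ 356.309

Integral: ∫_11^36 x·e^(−x/47) dx = 343.630.
Boundary: ½(f(11) + f(36)) = ½(8.70461 + 16.7360) = 12.7203.
So far: 356.350.
Correction k=1: B_{2}/2! · (f^{(1)}(36) − f^{(1)}(11)) = 1/12 · (0.108804 − 0.606124) = -0.0414433.
Partial sum through k=1: 356.309.
Correction k=2: B_{4}/4! · (f^{(3)}(36) − f^{(3)}(11)) = −1/720 · (0.000470159 − 0.000990847) = 7.23177e-07.
Partial sum through k=2: 356.309.
Correction k=3: B_{6}/6! · (f^{(5)}(36) − f^{(5)}(11)) = 1/30240 · (4.03378e-07 − 7.72886e-07) = -1.22192e-11.
Partial sum through k=3: 356.309.
Correction k=4: B_{8}/8! · (f^{(7)}(36) − f^{(7)}(11)) = −1/1209600 · (2.68863e-10 − 4.96705e-10) = 1.88361e-16.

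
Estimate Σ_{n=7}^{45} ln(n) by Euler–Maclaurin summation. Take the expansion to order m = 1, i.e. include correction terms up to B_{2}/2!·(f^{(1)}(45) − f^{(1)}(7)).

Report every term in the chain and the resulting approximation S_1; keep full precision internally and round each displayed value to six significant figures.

S_1 ≈ 122.545

The integral term ∫_7^45 ln(x) dx = 119.678.
Boundary: ½(f(7) + f(45)) = ½(1.94591 + 3.80666) = 2.87629.
So far: 122.555.
Order-1 term: 1/12 · (0.0222222 − 0.142857) = -0.0100529.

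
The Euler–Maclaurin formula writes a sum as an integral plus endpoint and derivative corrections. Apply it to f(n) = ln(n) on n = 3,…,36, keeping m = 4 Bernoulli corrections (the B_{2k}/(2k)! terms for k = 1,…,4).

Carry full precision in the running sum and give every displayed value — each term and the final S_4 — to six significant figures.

∫_3^36 ln(x) dx evaluates to 92.7108.
Endpoint term: (f(3) + f(36))/2 = (1.09861 + 3.58352)/2 = 2.34107.
Integral + boundary = 95.0519.
Correction k=1: B_{2}/2! · (f^{(1)}(36) − f^{(1)}(3)) = 1/12 · (0.0277778 − 0.333333) = -0.0254630.
Running total after k=1: 95.0264.
Correction k=2: B_{4}/4! · (f^{(3)}(36) − f^{(3)}(3)) = −1/720 · (4.28669e-05 − 0.0740741) = 0.000102821.
Running total after k=2: 95.0266.
Correction k=3: B_{6}/6! · (f^{(5)}(36) − f^{(5)}(3)) = 1/30240 · (3.96916e-07 − 0.0987654) = -3.26604e-06.
Running total after k=3: 95.0265.
Correction k=4: B_{8}/8! · (f^{(7)}(36) − f^{(7)}(3)) = −1/1209600 · (9.18787e-09 − 0.329218) = 2.72171e-07.

S_4 ≈ 95.0265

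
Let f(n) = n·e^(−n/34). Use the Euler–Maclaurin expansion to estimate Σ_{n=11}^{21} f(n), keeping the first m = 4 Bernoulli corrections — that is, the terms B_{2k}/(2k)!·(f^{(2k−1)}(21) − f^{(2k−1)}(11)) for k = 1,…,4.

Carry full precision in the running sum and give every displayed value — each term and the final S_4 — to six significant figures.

S_4 ≈ 108.386

Integral: ∫_11^21 x·e^(−x/34) dx = 98.7679.
½[f(11) + f(21)] = ½[7.95950 + 11.3234] = 9.64147.
Integral + boundary = 108.409.
Order-1 term: 1/12 · (0.206169 − 0.489488) = -0.0236099.
Running total after k=1: 108.386.
Order-2 term: −1/720 · (0.00111124 − 0.00167532) = 7.83445e-07.
Running total after k=2: 108.386.
Order-3 term: 1/30240 · (1.76828e-06 − 2.53219e-06) = -2.52614e-11.
Running total after k=3: 108.386.
Order-4 term: −1/1209600 · (2.22775e-09 − 3.12728e-09) = 7.43656e-16.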